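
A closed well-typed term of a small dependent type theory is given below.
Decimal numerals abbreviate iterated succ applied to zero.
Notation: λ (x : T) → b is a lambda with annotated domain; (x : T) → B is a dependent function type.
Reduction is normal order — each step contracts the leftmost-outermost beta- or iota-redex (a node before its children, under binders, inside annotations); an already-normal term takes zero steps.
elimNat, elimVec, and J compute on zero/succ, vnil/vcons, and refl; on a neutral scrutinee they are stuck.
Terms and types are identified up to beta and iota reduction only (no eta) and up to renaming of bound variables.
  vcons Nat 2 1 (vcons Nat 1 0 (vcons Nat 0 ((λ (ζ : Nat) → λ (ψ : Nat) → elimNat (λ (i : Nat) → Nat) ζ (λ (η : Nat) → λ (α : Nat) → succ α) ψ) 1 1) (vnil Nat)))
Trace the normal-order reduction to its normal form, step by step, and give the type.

reduction (normal order):
  vcons Nat 2 1 (vcons Nat 1 0 (vcons Nat 0 ((λ (ζ : Nat) → λ (ψ : Nat) → elimNat (λ (i : Nat) → Nat) ζ (λ (η : Nat) → λ (α : Nat) → succ α) ψ) 1 1) (vnil Nat)))
  ~> vcons Nat 2 1 (vcons Nat 1 0 (vcons Nat 0 ((λ (ζ : Nat) → elimNat (λ (ψ : Nat) → Nat) 1 (λ (i : Nat) → λ (η : Nat) → succ η) ζ) 1) (vnil Nat)))
  ~> vcons Nat 2 1 (vcons Nat 1 0 (vcons Nat 0 (elimNat (λ (ζ : Nat) → Nat) 1 (λ (ψ : Nat) → λ (i : Nat) → succ i) 1) (vnil Nat)))
  ~> vcons Nat 2 1 (vcons Nat 1 0 (vcons Nat 0 ((λ (ζ : Nat) → λ (ψ : Nat) → succ ψ) 0 (elimNat (λ (i : Nat) → Nat) 1 (λ (η : Nat) → λ (α : Nat) → succ α) 0)) (vnil Nat)))
  ~> vcons Nat 2 1 (vcons Nat 1 0 (vcons Nat 0 ((λ (ζ : Nat) → succ ζ) (elimNat (λ (ψ : Nat) → Nat) 1 (λ (i : Nat) → λ (η : Nat) → succ η) 0)) (vnil Nat)))
  ~> vcons Nat 2 1 (vcons Nat 1 0 (vcons Nat 0 (succ (elimNat (λ (ζ : Nat) → Nat) 1 (λ (ψ : Nat) → λ (i : Nat) → succ i) 0)) (vnil Nat)))
  ~> vcons Nat 2 1 (vcons Nat 1 0 (vcons Nat 0 2 (vnil Nat)))
the term's type:
  Vec Nat 3


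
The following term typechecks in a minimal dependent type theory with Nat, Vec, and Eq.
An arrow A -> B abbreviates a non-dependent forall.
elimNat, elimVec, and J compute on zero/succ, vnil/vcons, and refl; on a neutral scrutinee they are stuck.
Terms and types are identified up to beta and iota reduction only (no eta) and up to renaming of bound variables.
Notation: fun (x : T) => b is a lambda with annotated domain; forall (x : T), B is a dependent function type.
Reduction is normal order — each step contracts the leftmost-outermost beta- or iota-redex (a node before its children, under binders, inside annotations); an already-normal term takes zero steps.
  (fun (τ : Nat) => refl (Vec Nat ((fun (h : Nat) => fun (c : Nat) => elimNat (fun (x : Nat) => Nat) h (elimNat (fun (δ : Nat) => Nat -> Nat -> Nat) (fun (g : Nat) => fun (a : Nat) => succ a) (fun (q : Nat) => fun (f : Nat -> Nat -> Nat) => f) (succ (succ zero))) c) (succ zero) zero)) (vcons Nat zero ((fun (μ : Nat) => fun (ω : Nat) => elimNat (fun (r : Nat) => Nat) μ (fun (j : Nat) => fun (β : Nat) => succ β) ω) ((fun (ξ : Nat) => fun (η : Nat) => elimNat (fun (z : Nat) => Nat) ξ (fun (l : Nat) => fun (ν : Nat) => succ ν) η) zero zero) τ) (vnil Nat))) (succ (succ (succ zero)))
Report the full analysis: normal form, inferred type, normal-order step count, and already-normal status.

resulting normal form:
  refl (Vec Nat (succ zero)) (vcons Nat zero (succ (succ (succ zero))) (vnil Nat))
the term's type:
  Eq (Vec Nat (succ zero)) (vcons Nat zero (succ (succ (succ zero))) (vnil Nat)) (vcons Nat zero (succ (succ (succ zero))) (vnil Nat))
reduction steps (normal order): 19
started in normal form: no
first contracted redex: a beta-redex


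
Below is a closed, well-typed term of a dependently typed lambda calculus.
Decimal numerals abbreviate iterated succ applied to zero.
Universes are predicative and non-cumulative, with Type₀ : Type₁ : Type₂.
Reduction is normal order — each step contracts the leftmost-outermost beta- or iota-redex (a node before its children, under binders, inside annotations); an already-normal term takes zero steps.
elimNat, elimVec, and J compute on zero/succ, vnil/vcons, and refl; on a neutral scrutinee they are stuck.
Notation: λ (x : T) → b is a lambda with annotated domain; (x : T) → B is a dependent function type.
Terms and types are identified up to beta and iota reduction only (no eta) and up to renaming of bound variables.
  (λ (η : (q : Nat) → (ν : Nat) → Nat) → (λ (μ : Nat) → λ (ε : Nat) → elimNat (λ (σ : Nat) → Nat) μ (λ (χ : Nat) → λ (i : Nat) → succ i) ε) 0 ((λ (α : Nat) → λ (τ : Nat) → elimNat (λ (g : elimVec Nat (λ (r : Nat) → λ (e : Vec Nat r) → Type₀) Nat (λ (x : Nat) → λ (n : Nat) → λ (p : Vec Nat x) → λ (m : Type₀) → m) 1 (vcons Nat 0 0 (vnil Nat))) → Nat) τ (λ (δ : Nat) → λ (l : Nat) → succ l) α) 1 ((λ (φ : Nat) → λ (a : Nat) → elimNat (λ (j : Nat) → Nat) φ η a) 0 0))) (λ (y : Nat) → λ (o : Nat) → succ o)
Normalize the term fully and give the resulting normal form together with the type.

resulting normal form:
  1
type:
  Nat
observation: contracting a beta-redex first, the term normalizes in 16 steps.


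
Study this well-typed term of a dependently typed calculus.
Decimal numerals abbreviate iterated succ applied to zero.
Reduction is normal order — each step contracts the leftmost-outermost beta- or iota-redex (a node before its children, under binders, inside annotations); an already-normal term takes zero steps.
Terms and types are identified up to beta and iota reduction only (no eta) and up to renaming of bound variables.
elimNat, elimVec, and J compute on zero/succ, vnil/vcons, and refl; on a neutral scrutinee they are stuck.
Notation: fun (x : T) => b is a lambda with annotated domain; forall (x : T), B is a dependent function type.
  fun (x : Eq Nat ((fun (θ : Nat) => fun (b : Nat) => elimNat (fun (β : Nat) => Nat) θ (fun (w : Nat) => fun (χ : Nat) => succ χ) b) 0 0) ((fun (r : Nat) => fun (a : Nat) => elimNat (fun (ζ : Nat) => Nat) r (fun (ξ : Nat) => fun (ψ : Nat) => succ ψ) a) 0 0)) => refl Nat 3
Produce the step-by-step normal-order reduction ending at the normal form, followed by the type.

normal-order reduction:
  fun (x : Eq Nat ((fun (θ : Nat) => fun (b : Nat) => elimNat (fun (β : Nat) => Nat) θ (fun (w : Nat) => fun (χ : Nat) => succ χ) b) 0 0) ((fun (r : Nat) => fun (a : Nat) => elimNat (fun (ζ : Nat) => Nat) r (fun (ξ : Nat) => fun (ψ : Nat) => succ ψ) a) 0 0)) => refl Nat 3
  ~> fun (x : Eq Nat ((fun (θ : Nat) => elimNat (fun (b : Nat) => Nat) 0 (fun (β : Nat) => fun (w : Nat) => succ w) θ) 0) ((fun (χ : Nat) => fun (r : Nat) => elimNat (fun (a : Nat) => Nat) χ (fun (ζ : Nat) => fun (ξ : Nat) => succ ξ) r) 0 0)) => refl Nat 3
  ~> fun (x : Eq Nat (elimNat (fun (θ : Nat) => Nat) 0 (fun (b : Nat) => fun (β : Nat) => succ β) 0) ((fun (w : Nat) => fun (χ : Nat) => elimNat (fun (r : Nat) => Nat) w (fun (a : Nat) => fun (ζ : Nat) => succ ζ) χ) 0 0)) => refl Nat 3
  ~> fun (x : Eq Nat 0 ((fun (θ : Nat) => fun (b : Nat) => elimNat (fun (β : Nat) => Nat) θ (fun (w : Nat) => fun (χ : Nat) => succ χ) b) 0 0)) => refl Nat 3
  ~> fun (x : Eq Nat 0 ((fun (θ : Nat) => elimNat (fun (b : Nat) => Nat) 0 (fun (β : Nat) => fun (w : Nat) => succ w) θ) 0)) => refl Nat 3
  ~> fun (x : Eq Nat 0 (elimNat (fun (θ : Nat) => Nat) 0 (fun (b : Nat) => fun (β : Nat) => succ β) 0)) => refl Nat 3
  ~> fun (x : Eq Nat 0 0) => refl Nat 3
inferred type:
  forall (x : Eq Nat 0 0), Eq Nat 3 3


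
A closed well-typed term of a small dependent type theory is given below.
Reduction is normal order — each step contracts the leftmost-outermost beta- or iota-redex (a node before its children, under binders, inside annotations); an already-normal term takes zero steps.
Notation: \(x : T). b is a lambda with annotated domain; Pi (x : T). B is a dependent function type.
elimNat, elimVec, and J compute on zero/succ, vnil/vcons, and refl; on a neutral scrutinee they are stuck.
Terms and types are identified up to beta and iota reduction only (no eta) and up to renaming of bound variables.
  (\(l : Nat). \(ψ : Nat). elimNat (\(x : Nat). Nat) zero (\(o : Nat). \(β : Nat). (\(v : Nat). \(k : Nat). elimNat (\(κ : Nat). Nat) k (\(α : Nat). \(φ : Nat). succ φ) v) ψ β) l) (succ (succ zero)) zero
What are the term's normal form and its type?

normal form:
  zero
inferred type:
  Nat


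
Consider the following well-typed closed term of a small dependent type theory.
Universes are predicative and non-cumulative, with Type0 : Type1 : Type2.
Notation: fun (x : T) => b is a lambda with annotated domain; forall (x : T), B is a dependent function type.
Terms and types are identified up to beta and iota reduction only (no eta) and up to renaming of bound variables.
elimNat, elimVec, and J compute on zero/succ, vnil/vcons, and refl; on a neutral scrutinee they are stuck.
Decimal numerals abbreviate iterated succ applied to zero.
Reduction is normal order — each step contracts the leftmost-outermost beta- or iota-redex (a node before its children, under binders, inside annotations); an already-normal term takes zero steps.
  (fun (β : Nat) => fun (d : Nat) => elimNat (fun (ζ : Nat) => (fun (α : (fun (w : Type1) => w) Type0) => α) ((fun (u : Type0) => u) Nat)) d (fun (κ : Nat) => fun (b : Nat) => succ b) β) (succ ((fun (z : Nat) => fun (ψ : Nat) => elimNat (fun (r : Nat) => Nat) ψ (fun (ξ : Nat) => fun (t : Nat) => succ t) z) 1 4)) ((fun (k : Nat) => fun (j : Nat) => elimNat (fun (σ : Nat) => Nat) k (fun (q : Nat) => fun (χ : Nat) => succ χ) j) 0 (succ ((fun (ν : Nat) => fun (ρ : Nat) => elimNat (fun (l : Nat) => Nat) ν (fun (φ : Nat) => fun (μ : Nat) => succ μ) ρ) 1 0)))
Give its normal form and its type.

resulting normal form:
  8
inferred type:
  Nat


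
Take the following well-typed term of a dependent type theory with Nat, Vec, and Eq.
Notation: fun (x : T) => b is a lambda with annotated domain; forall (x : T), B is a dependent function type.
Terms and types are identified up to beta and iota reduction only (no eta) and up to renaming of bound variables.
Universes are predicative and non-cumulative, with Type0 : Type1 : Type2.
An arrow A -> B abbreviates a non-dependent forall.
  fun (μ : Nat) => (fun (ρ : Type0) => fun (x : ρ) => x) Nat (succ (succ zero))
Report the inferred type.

the term's type:
  Nat -> Nat


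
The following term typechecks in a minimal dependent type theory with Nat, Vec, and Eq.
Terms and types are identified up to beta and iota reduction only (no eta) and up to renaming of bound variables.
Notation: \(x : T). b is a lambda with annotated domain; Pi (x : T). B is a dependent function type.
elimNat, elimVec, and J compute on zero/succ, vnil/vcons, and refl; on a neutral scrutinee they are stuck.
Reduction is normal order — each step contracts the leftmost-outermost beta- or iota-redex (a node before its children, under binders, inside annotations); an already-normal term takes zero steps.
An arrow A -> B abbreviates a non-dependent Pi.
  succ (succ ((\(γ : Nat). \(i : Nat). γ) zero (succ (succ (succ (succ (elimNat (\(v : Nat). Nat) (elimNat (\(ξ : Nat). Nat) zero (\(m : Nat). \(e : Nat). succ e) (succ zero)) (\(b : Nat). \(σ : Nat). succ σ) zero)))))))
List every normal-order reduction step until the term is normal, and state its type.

normal-order reduction:
  succ (succ ((\(γ : Nat). \(i : Nat). γ) zero (succ (succ (succ (succ (elimNat (\(v : Nat). Nat) (elimNat (\(ξ : Nat). Nat) zero (\(m : Nat). \(e : Nat). succ e) (succ zero)) (\(b : Nat). \(σ : Nat). succ σ) zero)))))))
  ~> succ (succ ((\(γ : Nat). zero) (succ (succ (succ (succ (elimNat (\(i : Nat). Nat) (elimNat (\(v : Nat). Nat) zero (\(ξ : Nat). \(m : Nat). succ m) (succ zero)) (\(e : Nat). \(b : Nat). succ b) zero)))))))
  ~> succ (succ zero)
inferred type:
  Nat


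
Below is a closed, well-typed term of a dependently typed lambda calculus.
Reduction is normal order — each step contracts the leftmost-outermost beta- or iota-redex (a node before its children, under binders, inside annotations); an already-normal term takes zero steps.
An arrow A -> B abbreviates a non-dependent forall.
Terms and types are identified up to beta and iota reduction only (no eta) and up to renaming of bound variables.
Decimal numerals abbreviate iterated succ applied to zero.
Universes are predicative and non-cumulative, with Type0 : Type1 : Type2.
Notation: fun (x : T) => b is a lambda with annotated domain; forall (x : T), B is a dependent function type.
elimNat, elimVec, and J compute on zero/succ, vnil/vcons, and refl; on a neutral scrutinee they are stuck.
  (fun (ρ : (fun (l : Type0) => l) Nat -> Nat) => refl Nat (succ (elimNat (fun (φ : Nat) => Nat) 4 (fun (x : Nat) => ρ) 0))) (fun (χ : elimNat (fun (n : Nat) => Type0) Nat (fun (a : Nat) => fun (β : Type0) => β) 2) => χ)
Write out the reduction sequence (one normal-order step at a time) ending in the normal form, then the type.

reduction (normal order):
  (fun (ρ : (fun (l : Type0) => l) Nat -> Nat) => refl Nat (succ (elimNat (fun (φ : Nat) => Nat) 4 (fun (x : Nat) => ρ) 0))) (fun (χ : elimNat (fun (n : Nat) => Type0) Nat (fun (a : Nat) => fun (β : Type0) => β) 2) => χ)
  ~> refl Nat (succ (elimNat (fun (ρ : Nat) => Nat) 4 (fun (l : Nat) => fun (φ : elimNat (fun (x : Nat) => Type0) Nat (fun (χ : Nat) => fun (n : Type0) => n) 2) => φ) 0))
  ~> refl Nat 5
type:
  Eq Nat 5 5


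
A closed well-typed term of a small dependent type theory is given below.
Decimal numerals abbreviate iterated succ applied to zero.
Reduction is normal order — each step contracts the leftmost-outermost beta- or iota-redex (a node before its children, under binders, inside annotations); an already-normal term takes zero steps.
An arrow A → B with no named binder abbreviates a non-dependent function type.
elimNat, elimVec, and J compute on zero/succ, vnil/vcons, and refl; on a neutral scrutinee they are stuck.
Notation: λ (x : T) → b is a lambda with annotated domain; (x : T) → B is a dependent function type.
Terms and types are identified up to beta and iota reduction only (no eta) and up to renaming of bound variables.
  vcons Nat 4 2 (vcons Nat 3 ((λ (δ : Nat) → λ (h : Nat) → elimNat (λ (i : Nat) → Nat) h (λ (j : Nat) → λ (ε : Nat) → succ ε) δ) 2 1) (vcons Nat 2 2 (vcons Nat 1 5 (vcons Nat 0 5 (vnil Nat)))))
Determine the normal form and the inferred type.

normal form:
  vcons Nat 4 2 (vcons Nat 3 3 (vcons Nat 2 2 (vcons Nat 1 5 (vcons Nat 0 5 (vnil Nat)))))
type:
  Vec Nat 5


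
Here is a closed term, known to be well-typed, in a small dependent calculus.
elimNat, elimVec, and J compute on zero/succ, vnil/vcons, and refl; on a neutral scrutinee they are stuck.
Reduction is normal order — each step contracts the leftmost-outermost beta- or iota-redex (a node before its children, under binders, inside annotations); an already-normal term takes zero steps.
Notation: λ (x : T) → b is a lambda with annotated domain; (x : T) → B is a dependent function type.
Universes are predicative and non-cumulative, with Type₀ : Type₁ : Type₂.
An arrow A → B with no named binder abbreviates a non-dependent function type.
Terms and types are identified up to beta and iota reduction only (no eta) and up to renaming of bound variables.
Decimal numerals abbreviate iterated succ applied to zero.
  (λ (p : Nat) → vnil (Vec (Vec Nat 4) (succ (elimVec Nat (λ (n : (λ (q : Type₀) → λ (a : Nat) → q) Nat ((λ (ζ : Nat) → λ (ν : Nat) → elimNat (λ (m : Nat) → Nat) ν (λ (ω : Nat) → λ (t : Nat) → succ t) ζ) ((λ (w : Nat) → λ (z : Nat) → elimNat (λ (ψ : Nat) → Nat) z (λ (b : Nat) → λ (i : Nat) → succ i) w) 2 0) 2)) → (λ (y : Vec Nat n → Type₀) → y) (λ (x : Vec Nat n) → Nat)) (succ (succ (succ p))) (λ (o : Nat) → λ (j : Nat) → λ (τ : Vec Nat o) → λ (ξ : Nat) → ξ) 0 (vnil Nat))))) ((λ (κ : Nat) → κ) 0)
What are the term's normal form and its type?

normal form:
  vnil (Vec (Vec Nat 4) 4)
type:
  Vec (Vec (Vec Nat 4) 4) 0
observation: the term reaches its normal form after 3 normal-order steps.


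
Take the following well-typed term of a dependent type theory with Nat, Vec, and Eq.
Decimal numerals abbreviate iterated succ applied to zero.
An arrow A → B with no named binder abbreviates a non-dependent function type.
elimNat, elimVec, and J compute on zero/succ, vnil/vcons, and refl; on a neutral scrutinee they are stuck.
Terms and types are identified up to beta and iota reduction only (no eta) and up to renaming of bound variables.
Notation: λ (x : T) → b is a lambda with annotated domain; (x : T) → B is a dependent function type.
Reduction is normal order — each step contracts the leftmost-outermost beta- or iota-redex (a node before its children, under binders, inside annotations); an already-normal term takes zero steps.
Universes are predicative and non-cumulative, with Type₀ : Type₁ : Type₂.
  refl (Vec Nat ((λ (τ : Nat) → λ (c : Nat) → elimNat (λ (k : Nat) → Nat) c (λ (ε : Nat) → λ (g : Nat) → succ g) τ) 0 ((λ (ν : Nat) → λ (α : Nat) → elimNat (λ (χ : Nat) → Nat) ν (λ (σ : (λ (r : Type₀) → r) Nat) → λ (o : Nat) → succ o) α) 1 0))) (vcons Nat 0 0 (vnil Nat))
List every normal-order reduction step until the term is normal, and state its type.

normal-order reduction:
  refl (Vec Nat ((λ (τ : Nat) → λ (c : Nat) → elimNat (λ (k : Nat) → Nat) c (λ (ε : Nat) → λ (g : Nat) → succ g) τ) 0 ((λ (ν : Nat) → λ (α : Nat) → elimNat (λ (χ : Nat) → Nat) ν (λ (σ : (λ (r : Type₀) → r) Nat) → λ (o : Nat) → succ o) α) 1 0))) (vcons Nat 0 0 (vnil Nat))
  ~> refl (Vec Nat ((λ (τ : Nat) → elimNat (λ (c : Nat) → Nat) τ (λ (k : Nat) → λ (ε : Nat) → succ ε) 0) ((λ (g : Nat) → λ (ν : Nat) → elimNat (λ (α : Nat) → Nat) g (λ (χ : (λ (σ : Type₀) → σ) Nat) → λ (r : Nat) → succ r) ν) 1 0))) (vcons Nat 0 0 (vnil Nat))
  ~> refl (Vec Nat (elimNat (λ (τ : Nat) → Nat) ((λ (c : Nat) → λ (k : Nat) → elimNat (λ (ε : Nat) → Nat) c (λ (g : (λ (ν : Type₀) → ν) Nat) → λ (α : Nat) → succ α) k) 1 0) (λ (χ : Nat) → λ (σ : Nat) → succ σ) 0)) (vcons Nat 0 0 (vnil Nat))
  ~> refl (Vec Nat ((λ (τ : Nat) → λ (c : Nat) → elimNat (λ (k : Nat) → Nat) τ (λ (ε : (λ (g : Type₀) → g) Nat) → λ (ν : Nat) → succ ν) c) 1 0)) (vcons Nat 0 0 (vnil Nat))
  ~> refl (Vec Nat ((λ (τ : Nat) → elimNat (λ (c : Nat) → Nat) 1 (λ (k : (λ (ε : Type₀) → ε) Nat) → λ (g : Nat) → succ g) τ) 0)) (vcons Nat 0 0 (vnil Nat))
  ~> refl (Vec Nat (elimNat (λ (τ : Nat) → Nat) 1 (λ (c : (λ (k : Type₀) → k) Nat) → λ (ε : Nat) → succ ε) 0)) (vcons Nat 0 0 (vnil Nat))
  ~> refl (Vec Nat 1) (vcons Nat 0 0 (vnil Nat))
type:
  Eq (Vec Nat 1) (vcons Nat 0 0 (vnil Nat)) (vcons Nat 0 0 (vnil Nat))


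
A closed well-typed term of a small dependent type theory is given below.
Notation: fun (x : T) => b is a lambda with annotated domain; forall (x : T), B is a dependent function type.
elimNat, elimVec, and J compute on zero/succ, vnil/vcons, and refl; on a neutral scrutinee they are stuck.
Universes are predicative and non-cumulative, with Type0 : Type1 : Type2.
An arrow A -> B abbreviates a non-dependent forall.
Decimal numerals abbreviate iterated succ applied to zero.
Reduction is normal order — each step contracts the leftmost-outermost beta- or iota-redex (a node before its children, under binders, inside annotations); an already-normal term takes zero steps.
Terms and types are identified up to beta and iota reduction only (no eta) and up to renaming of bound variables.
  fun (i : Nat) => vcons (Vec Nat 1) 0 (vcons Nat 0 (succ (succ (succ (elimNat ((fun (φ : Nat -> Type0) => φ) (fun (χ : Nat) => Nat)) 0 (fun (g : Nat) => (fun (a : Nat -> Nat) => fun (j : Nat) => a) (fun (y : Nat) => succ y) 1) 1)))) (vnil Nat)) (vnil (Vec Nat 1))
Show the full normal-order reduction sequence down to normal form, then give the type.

normal-order reduction:
  fun (i : Nat) => vcons (Vec Nat 1) 0 (vcons Nat 0 (succ (succ (succ (elimNat ((fun (φ : Nat -> Type0) => φ) (fun (χ : Nat) => Nat)) 0 (fun (g : Nat) => (fun (a : Nat -> Nat) => fun (j : Nat) => a) (fun (y : Nat) => succ y) 1) 1)))) (vnil Nat)) (vnil (Vec Nat 1))
  ~> fun (i : Nat) => vcons (Vec Nat 1) 0 (vcons Nat 0 (succ (succ (succ ((fun (φ : Nat) => (fun (χ : Nat -> Nat) => fun (g : Nat) => χ) (fun (a : Nat) => succ a) 1) 0 (elimNat ((fun (j : Nat -> Type0) => j) (fun (y : Nat) => Nat)) 0 (fun (c : Nat) => (fun (x : Nat -> Nat) => fun (ζ : Nat) => x) (fun (t : Nat) => succ t) 1) 0))))) (vnil Nat)) (vnil (Vec Nat 1))
  ~> fun (i : Nat) => vcons (Vec Nat 1) 0 (vcons Nat 0 (succ (succ (succ ((fun (φ : Nat -> Nat) => fun (χ : Nat) => φ) (fun (g : Nat) => succ g) 1 (elimNat ((fun (a : Nat -> Type0) => a) (fun (j : Nat) => Nat)) 0 (fun (y : Nat) => (fun (c : Nat -> Nat) => fun (x : Nat) => c) (fun (ζ : Nat) => succ ζ) 1) 0))))) (vnil Nat)) (vnil (Vec Nat 1))
  ~> fun (i : Nat) => vcons (Vec Nat 1) 0 (vcons Nat 0 (succ (succ (succ ((fun (φ : Nat) => fun (χ : Nat) => succ χ) 1 (elimNat ((fun (g : Nat -> Type0) => g) (fun (a : Nat) => Nat)) 0 (fun (j : Nat) => (fun (y : Nat -> Nat) => fun (c : Nat) => y) (fun (x : Nat) => succ x) 1) 0))))) (vnil Nat)) (vnil (Vec Nat 1))
  ~> fun (i : Nat) => vcons (Vec Nat 1) 0 (vcons Nat 0 (succ (succ (succ ((fun (φ : Nat) => succ φ) (elimNat ((fun (χ : Nat -> Type0) => χ) (fun (g : Nat) => Nat)) 0 (fun (a : Nat) => (fun (j : Nat -> Nat) => fun (y : Nat) => j) (fun (c : Nat) => succ c) 1) 0))))) (vnil Nat)) (vnil (Vec Nat 1))
  ~> fun (i : Nat) => vcons (Vec Nat 1) 0 (vcons Nat 0 (succ (succ (succ (succ (elimNat ((fun (φ : Nat -> Type0) => φ) (fun (χ : Nat) => Nat)) 0 (fun (g : Nat) => (fun (a : Nat -> Nat) => fun (j : Nat) => a) (fun (y : Nat) => succ y) 1) 0))))) (vnil Nat)) (vnil (Vec Nat 1))
  ~> fun (i : Nat) => vcons (Vec Nat 1) 0 (vcons Nat 0 4 (vnil Nat)) (vnil (Vec Nat 1))
the term's type:
  Nat -> Vec (Vec Nat 1) 1


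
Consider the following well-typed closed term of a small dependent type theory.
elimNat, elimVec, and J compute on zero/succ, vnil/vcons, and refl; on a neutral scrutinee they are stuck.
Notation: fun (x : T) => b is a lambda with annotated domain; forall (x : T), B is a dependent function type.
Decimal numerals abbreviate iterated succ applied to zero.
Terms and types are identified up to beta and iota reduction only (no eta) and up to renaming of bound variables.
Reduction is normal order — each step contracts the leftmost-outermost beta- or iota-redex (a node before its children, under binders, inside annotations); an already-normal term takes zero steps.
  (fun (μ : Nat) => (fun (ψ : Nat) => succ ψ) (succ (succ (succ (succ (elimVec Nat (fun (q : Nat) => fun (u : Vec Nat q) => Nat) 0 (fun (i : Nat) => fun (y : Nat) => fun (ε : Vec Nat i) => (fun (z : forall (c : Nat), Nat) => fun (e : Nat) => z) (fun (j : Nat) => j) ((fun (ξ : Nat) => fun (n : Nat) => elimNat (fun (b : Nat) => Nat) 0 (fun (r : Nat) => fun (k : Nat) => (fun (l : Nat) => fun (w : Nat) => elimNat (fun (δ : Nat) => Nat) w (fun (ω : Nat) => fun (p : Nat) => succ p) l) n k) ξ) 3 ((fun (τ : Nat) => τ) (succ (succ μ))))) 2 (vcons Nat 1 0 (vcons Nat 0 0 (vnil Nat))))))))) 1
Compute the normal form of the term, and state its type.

reduced normal form:
  5
inferred type:
  Nat
observation: contracting a beta-redex first, the term normalizes in 17 steps.


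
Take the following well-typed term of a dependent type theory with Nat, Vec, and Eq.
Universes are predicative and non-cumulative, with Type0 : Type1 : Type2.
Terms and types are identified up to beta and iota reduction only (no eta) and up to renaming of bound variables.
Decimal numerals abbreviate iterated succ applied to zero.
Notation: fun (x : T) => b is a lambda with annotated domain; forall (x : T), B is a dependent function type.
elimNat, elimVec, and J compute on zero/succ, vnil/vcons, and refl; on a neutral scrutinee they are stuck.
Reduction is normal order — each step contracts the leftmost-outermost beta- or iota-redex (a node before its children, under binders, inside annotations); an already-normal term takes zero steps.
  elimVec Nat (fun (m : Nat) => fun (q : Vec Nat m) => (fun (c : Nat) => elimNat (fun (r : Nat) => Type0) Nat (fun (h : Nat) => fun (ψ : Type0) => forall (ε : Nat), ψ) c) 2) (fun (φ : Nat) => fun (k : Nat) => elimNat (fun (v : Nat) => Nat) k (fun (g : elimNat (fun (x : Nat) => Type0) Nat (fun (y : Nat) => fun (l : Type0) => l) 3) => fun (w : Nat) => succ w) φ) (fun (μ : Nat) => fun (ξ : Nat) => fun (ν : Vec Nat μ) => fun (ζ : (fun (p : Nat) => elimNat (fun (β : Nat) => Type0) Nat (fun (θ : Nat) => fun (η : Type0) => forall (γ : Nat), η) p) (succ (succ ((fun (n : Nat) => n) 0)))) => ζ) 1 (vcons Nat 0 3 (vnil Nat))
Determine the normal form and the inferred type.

resulting normal form:
  fun (m : Nat) => fun (q : Nat) => elimNat (fun (c : Nat) => Nat) q (fun (r : Nat) => fun (h : Nat) => succ h) m
type:
  forall (m : Nat), forall (q : Nat), Nat
observation: contracting an elimVec iota-redex first, the term normalizes in 16 steps.


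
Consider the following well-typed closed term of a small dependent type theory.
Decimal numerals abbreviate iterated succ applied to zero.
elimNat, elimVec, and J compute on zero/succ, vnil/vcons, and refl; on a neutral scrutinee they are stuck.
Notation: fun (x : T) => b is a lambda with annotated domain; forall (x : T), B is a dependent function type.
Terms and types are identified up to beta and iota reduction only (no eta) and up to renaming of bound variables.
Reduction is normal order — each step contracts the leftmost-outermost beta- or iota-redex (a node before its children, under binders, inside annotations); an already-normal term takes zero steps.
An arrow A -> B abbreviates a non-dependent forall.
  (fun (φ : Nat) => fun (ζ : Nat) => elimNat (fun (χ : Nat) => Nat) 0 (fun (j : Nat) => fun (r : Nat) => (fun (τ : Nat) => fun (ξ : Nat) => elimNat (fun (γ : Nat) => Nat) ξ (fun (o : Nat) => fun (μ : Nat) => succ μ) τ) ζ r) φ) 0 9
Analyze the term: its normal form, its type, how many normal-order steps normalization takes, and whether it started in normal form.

normal form:
  0
the term's type:
  Nat
normal-order step count: 3
started in normal form: no
first redex: a beta-redex


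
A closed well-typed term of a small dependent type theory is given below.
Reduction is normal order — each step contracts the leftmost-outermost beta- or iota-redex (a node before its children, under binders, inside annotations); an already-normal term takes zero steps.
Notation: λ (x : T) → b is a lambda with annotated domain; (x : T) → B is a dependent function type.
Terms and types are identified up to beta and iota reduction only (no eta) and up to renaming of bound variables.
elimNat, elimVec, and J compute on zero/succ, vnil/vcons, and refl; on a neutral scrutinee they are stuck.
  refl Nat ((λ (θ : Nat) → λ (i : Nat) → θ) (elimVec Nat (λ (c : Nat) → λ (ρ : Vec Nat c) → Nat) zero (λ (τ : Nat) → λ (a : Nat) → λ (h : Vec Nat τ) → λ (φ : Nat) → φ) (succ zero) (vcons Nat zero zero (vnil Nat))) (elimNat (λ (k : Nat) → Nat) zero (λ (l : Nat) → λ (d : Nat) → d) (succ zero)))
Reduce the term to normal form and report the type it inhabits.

normal form:
  refl Nat zero
inferred type:
  Eq Nat zero zero
observation: the leftmost-outermost redex is a beta-redex, and normalization takes 8 steps.


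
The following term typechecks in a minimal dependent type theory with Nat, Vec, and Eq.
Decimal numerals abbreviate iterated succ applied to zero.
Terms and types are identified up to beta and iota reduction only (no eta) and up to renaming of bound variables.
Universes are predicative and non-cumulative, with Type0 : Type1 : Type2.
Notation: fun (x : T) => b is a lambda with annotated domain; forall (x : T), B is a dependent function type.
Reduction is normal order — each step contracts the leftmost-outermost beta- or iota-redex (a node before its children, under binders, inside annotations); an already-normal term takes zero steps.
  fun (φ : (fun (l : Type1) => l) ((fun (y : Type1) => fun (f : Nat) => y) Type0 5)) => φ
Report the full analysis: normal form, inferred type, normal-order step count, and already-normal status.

normal form:
  fun (φ : Type0) => φ
type:
  forall (φ : Type0), Type0
reduction steps (normal order): 3
already normal: no
first redex: a beta-redex


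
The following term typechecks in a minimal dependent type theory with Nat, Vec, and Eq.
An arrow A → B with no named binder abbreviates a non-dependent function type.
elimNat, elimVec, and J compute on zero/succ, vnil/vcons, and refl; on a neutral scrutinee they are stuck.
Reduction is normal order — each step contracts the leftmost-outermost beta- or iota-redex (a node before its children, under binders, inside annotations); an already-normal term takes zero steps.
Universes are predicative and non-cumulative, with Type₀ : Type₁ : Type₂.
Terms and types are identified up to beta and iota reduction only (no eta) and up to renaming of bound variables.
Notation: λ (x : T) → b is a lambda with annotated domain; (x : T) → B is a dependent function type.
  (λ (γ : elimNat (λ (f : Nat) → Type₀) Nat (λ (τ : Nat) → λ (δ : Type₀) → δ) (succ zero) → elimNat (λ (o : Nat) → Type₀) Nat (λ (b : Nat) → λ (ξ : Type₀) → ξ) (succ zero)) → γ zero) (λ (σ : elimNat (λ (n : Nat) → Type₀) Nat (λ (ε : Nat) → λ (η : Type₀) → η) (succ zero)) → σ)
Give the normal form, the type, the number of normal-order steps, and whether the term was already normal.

normal form:
  zero
the term's type:
  Nat
normal-order step count: 2
started in normal form: no
first contracted redex: a beta-redex


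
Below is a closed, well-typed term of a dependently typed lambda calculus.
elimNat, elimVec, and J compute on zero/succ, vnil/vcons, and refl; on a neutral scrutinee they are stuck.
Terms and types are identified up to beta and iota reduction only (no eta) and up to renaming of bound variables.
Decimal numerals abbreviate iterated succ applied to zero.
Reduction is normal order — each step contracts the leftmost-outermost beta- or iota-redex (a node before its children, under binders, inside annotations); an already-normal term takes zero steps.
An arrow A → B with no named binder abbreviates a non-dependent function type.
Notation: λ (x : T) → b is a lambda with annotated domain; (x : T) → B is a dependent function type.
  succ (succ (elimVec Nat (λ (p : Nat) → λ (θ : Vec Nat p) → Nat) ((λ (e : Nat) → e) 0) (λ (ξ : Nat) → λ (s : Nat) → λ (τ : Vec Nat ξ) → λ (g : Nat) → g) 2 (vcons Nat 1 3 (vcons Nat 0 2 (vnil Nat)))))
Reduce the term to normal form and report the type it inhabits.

reduced normal form:
  2
the term's type:
  Nat
observation: 12 normal-order steps normalize the term, beginning with an elimVec iota-redex.


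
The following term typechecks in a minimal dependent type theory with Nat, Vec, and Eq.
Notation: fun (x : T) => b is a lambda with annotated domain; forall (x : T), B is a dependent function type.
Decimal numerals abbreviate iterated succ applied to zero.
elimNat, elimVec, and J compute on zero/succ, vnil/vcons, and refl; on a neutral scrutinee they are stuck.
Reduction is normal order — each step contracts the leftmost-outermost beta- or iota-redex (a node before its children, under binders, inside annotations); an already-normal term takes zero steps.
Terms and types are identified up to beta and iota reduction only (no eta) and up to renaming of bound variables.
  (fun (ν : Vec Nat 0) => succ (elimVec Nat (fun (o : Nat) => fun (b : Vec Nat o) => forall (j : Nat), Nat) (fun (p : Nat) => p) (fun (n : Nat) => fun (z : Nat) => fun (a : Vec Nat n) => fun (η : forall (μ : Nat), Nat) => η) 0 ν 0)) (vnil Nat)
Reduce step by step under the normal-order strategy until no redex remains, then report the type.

normal-order reduction sequence:
  (fun (ν : Vec Nat 0) => succ (elimVec Nat (fun (o : Nat) => fun (b : Vec Nat o) => forall (j : Nat), Nat) (fun (p : Nat) => p) (fun (n : Nat) => fun (z : Nat) => fun (a : Vec Nat n) => fun (η : forall (μ : Nat), Nat) => η) 0 ν 0)) (vnil Nat)
  ~> succ (elimVec Nat (fun (ν : Nat) => fun (o : Vec Nat ν) => forall (b : Nat), Nat) (fun (j : Nat) => j) (fun (p : Nat) => fun (n : Nat) => fun (z : Vec Nat p) => fun (a : forall (η : Nat), Nat) => a) 0 (vnil Nat) 0)
  ~> succ ((fun (ν : Nat) => ν) 0)
  ~> 1
the term's type:
  Nat


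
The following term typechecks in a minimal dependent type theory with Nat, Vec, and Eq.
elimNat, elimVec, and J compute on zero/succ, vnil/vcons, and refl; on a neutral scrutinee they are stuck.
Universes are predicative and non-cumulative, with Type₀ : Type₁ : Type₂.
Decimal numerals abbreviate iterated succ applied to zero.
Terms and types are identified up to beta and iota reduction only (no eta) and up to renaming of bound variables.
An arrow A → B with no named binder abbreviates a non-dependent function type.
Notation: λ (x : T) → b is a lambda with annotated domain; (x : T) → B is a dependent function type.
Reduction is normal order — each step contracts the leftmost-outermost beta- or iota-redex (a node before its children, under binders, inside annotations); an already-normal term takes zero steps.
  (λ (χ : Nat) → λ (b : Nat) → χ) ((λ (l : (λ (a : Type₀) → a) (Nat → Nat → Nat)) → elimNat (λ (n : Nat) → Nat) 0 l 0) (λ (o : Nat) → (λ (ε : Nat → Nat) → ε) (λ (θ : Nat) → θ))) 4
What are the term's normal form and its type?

reduced normal form:
  0
the term's type:
  Nat


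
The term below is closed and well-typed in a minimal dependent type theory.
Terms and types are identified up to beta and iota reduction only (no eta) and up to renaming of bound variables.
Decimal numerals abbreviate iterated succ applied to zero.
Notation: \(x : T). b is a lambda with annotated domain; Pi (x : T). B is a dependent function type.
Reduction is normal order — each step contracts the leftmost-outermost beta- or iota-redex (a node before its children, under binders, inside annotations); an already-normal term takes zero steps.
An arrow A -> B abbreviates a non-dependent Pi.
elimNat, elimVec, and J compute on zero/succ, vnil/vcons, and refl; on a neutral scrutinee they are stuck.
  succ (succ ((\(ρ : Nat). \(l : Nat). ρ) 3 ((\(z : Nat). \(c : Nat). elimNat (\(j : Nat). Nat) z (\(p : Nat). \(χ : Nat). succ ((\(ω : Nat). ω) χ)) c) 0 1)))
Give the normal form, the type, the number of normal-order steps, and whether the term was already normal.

resulting normal form:
  5
inferred type:
  Nat
reduction steps (normal order): 2
term was already normal: no
first contracted redex: a beta-redex


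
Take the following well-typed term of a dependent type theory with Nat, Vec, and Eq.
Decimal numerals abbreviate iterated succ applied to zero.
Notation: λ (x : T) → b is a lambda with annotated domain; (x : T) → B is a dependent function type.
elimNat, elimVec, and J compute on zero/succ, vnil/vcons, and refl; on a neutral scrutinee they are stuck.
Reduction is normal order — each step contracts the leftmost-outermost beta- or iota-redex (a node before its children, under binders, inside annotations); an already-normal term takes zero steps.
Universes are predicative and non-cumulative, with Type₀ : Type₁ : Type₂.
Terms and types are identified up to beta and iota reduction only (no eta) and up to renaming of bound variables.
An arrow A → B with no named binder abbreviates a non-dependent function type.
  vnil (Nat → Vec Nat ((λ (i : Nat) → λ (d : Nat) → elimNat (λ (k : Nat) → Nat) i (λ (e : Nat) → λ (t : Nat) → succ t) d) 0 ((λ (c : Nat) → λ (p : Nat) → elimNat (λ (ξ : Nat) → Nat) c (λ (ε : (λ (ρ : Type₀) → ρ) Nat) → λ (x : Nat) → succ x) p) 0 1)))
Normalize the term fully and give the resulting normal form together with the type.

reduced normal form:
  vnil (Nat → Vec Nat 1)
the term's type:
  Vec (Nat → Vec Nat 1) 0
observation: normalization takes exactly 12 steps under the normal-order strategy.


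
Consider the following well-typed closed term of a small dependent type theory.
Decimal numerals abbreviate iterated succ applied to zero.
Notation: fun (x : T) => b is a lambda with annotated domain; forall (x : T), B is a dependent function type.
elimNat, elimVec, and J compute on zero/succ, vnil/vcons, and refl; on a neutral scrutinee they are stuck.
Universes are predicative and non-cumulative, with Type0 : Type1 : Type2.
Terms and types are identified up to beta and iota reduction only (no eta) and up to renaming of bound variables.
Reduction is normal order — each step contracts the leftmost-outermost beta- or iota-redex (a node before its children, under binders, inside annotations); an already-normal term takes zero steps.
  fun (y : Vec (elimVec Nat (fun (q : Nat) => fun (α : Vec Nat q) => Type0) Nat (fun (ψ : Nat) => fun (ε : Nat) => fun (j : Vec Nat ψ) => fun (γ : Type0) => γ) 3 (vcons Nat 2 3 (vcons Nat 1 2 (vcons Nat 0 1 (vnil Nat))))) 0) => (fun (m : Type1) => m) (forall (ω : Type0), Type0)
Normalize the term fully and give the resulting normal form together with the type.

reduced normal form:
  fun (y : Vec Nat 0) => forall (q : Type0), Type0
the term's type:
  forall (y : Vec Nat 0), Type1


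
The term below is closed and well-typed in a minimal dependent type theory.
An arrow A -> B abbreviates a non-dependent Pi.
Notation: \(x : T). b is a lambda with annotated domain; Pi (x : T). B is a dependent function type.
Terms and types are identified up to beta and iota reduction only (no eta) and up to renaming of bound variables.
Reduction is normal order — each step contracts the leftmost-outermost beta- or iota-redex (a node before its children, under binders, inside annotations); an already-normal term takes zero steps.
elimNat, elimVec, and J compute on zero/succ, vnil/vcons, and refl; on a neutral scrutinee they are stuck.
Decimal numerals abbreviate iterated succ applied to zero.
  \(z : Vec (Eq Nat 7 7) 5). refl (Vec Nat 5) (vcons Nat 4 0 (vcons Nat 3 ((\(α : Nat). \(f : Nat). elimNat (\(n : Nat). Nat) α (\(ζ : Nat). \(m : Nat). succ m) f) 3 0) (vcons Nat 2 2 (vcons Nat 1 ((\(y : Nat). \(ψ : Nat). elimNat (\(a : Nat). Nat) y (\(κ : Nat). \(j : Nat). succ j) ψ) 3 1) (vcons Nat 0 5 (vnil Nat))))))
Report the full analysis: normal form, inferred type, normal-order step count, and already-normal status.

reduced normal form:
  \(z : Vec (Eq Nat 7 7) 5). refl (Vec Nat 5) (vcons Nat 4 0 (vcons Nat 3 3 (vcons Nat 2 2 (vcons Nat 1 4 (vcons Nat 0 5 (vnil Nat))))))
type:
  Vec (Eq Nat 7 7) 5 -> Eq (Vec Nat 5) (vcons Nat 4 0 (vcons Nat 3 3 (vcons Nat 2 2 (vcons Nat 1 4 (vcons Nat 0 5 (vnil Nat)))))) (vcons Nat 4 0 (vcons Nat 3 3 (vcons Nat 2 2 (vcons Nat 1 4 (vcons Nat 0 5 (vnil Nat))))))
steps to reach normal form (normal order): 9
already normal: no
first redex: a beta-redex


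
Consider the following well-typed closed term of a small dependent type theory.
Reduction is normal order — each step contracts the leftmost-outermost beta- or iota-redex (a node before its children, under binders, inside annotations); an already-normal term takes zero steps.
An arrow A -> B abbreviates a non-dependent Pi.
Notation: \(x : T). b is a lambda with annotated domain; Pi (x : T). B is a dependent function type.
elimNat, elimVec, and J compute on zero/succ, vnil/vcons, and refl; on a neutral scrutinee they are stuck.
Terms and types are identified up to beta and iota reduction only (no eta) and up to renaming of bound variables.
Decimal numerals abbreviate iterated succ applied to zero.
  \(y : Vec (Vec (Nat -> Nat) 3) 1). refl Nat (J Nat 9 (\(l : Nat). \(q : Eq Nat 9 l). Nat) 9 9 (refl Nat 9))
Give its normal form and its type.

normal form:
  \(y : Vec (Vec (Nat -> Nat) 3) 1). refl Nat 9
the term's type:
  Vec (Vec (Nat -> Nat) 3) 1 -> Eq Nat 9 9


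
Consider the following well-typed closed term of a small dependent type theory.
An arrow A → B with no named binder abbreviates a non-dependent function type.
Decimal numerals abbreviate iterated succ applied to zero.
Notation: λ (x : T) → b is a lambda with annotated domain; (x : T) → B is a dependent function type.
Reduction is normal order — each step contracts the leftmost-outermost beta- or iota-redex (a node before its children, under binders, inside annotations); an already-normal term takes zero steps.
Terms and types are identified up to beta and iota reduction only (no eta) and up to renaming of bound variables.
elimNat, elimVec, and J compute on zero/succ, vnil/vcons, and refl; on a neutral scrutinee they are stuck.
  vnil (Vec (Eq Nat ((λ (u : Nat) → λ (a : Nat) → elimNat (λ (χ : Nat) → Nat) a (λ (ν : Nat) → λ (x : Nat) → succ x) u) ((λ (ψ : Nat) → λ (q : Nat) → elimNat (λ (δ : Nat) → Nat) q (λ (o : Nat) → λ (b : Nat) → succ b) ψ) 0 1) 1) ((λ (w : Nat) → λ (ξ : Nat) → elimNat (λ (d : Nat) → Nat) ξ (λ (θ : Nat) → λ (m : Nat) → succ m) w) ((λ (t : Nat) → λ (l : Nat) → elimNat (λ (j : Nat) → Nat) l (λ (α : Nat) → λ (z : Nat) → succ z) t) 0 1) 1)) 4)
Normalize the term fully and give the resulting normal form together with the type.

resulting normal form:
  vnil (Vec (Eq Nat 2 2) 4)
inferred type:
  Vec (Vec (Eq Nat 2 2) 4) 0
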